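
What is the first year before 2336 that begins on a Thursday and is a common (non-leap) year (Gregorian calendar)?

2331

Jan 1 advances by 2 weekdays after a leap year and by 1 after a common year.
2336: Jan 1 is Wednesday (leap).
2335: Tuesday
2334: Monday
2333: Sunday
2332: Friday (leap)
2331: Thursday
2331 begins on a Thursday and is a common year.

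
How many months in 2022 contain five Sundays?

4

A month of length L has five Sundays iff its first Sunday is on day ≤ L−28 (so day 1–3 in a 31-day month, 1–2 in a 30-day month, day 1 in a leap February).
Checking each month of 2022: Jan starts Sat (31d) ✓; Feb starts Tue (28d); Mar starts Tue (31d); Apr starts Fri (30d); May starts Sun (31d) ✓; Jun starts Wed (30d); Jul starts Fri (31d) ✓; Aug starts Mon (31d); Sep starts Thu (30d); Oct starts Sat (31d) ✓; Nov starts Tue (30d); Dec starts Thu (31d).
Five-Sunday months: January, May, July, October → 4.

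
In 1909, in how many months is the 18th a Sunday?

Check the 18th of each month of 1909: Jan 18: Mon, Feb 18: Thu, Mar 18: Thu, Apr 18: Sun, May 18: Tue, Jun 18: Fri, Jul 18: Sun, Aug 18: Wed, Sep 18: Sat, Oct 18: Mon, Nov 18: Thu, Dec 18: Sat.
Sunday occurs in April, July — 2 months.

2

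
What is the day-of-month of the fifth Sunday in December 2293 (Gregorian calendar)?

31

December 1, 2293 is a Friday, so the first Sunday is the 3rd.
The fifth Sunday is 3 + 28 = 31.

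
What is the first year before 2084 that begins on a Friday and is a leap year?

Jan 1 advances by 2 weekdays after a leap year and by 1 after a common year.
2084: Jan 1 is Saturday (leap).
2083: Friday
2082: Thursday
2081: Wednesday
2080: Monday (leap)
2079: Sunday
2078: Saturday
2077: Friday
2076: Wednesday (leap)
2075: Tuesday
2074: Monday
2073: Sunday
2072: Friday (leap)
2072 begins on a Friday and is a leap year.

2072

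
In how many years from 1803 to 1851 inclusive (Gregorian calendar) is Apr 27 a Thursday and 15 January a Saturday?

2

Check each year's weekday for Apr 27 and 15 January:
  1803: Wed/Sat  1804: Fri/Sun  1805: Sat/Tue  1806: Sun/Wed  1807: Mon/Thu  1808: Wed/Fri  1809: Thu/Sun  1810: Fri/Mon  1811: Sat/Tue  1812: Mon/Wed  1813: Tue/Fri  1814: Wed/Sat  1815: Thu/Sun  1816: Sat/Mon  …(21 more)…  1838: Fri/Mon  1839: Sat/Tue  1840: Mon/Wed  1841: Tue/Fri  1842: Wed/Sat  1843: Thu/Sun  1844: Sat/Mon  1845: Sun/Wed  1846: Mon/Thu  1847: Tue/Fri  1848: Thu/Sat ✓  1849: Fri/Mon  1850: Sat/Tue  1851: Sun/Wed
Both conditions hold in: 1820, 1848 — 2.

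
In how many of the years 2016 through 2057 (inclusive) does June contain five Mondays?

11

June has 30 days; it has five Mondays when Monday falls among the first (month-length − 28) days — i.e. when June 1 is one of Monday/Sunday.
June 1 by year: 2016:Wed 2017:Thu 2018:Fri 2019:Sat 2020:Mon✓ 2021:Tue 2022:Wed 2023:Thu 2024:Sat 2025:Sun✓ 2026:Mon✓ 2027:Tue 2028:Thu 2029:Fri 2030:Sat …(12 more)… 2043:Mon✓ 2044:Wed 2045:Thu 2046:Fri 2047:Sat 2048:Mon✓ 2049:Tue 2050:Wed 2051:Thu 2052:Sat 2053:Sun✓ 2054:Mon✓ 2055:Tue 2056:Thu 2057:Fri
Years with five Mondays: 2020, 2025, 2026, 2031, 2036, 2037, 2042, 2043, 2048, 2053, 2054 → 11.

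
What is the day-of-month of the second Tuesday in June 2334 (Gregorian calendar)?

12

June 1, 2334 is a Friday, so the first Tuesday is the 5th.
The second Tuesday is 5 + 7 = 12.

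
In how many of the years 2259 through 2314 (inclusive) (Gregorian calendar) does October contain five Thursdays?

25

October has 31 days; it has five Thursdays when Thursday falls among the first (month-length − 28) days — i.e. when October 1 is one of Thursday/Wednesday/Tuesday.
October 1 by year: 2259:Sat 2260:Mon 2261:Tue✓ 2262:Wed✓ 2263:Thu✓ 2264:Sat 2265:Sun 2266:Mon 2267:Tue✓ 2268:Thu✓ 2269:Fri 2270:Sat 2271:Sun 2272:Tue✓ 2273:Wed✓ …(26 more)… 2300:Mon 2301:Tue✓ 2302:Wed✓ 2303:Thu✓ 2304:Sat 2305:Sun 2306:Mon 2307:Tue✓ 2308:Thu✓ 2309:Fri 2310:Sat 2311:Sun 2312:Tue✓ 2313:Wed✓ 2314:Thu✓
Years with five Thursdays: 2261, 2262, 2263, 2267, 2268, 2272, 2273, 2274, 2278, 2279, 2284, 2285, 2289, 2290, 2291, 2295, 2296, 2301, 2302, 2303, 2307, 2308, 2312, 2313, 2314 → 25.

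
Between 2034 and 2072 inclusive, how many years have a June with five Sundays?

June has 30 days; it has five Sundays when Sunday falls among the first (month-length − 28) days — i.e. when June 1 is one of Sunday/Saturday.
June 1 by year: 2034:Thu 2035:Fri 2036:Sun✓ 2037:Mon 2038:Tue 2039:Wed 2040:Fri 2041:Sat✓ 2042:Sun✓ 2043:Mon 2044:Wed 2045:Thu 2046:Fri 2047:Sat✓ 2048:Mon …(9 more)… 2058:Sat✓ 2059:Sun✓ 2060:Tue 2061:Wed 2062:Thu 2063:Fri 2064:Sun✓ 2065:Mon 2066:Tue 2067:Wed 2068:Fri 2069:Sat✓ 2070:Sun✓ 2071:Mon 2072:Wed
Years with five Sundays: 2036, 2041, 2042, 2047, 2052, 2053, 2058, 2059, 2064, 2069, 2070 → 11.

11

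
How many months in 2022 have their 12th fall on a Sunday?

1

Check the 12th of each month of 2022: Jan 12: Wed, Feb 12: Sat, Mar 12: Sat, Apr 12: Tue, May 12: Thu, Jun 12: Sun, Jul 12: Tue, Aug 12: Fri, Sep 12: Mon, Oct 12: Wed, Nov 12: Sat, Dec 12: Mon.
Sunday occurs in June — 1 month.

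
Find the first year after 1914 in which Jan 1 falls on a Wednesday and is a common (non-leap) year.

1919

Jan 1 advances by 2 weekdays after a leap year and by 1 after a common year.
1914: Jan 1 is Thursday.
1915: Friday
1916: Saturday (leap)
1917: Monday
1918: Tuesday
1919: Wednesday
1919 begins on a Wednesday and is a common year.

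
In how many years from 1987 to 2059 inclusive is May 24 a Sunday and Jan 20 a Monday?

3

Check each year's weekday for May 24 and Jan 20:
  1987: Sun/Tue  1988: Tue/Wed  1989: Wed/Fri  1990: Thu/Sat  1991: Fri/Sun  1992: Sun/Mon ✓  1993: Mon/Wed  1994: Tue/Thu  1995: Wed/Fri  1996: Fri/Sat  1997: Sat/Mon  1998: Sun/Tue  1999: Mon/Wed  2000: Wed/Thu  …(45 more)…  2046: Thu/Sat  2047: Fri/Sun  2048: Sun/Mon ✓  2049: Mon/Wed  2050: Tue/Thu  2051: Wed/Fri  2052: Fri/Sat  2053: Sat/Mon  2054: Sun/Tue  2055: Mon/Wed  2056: Wed/Thu  2057: Thu/Sat  2058: Fri/Sun  2059: Sat/Mon
Both conditions hold in: 1992, 2020, 2048 — 3.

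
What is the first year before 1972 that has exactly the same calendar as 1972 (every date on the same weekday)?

1944

Two years share a calendar iff Jan 1 falls on the same weekday and both are leap or both are common. 1972: Jan 1 is Saturday, leap year.
1971: Jan 1 Friday, common
1970: Jan 1 Thursday, common
1969: Jan 1 Wednesday, common
1968: Jan 1 Monday, leap
1967: Jan 1 Sunday, common
1966: Jan 1 Saturday, common
1965: Jan 1 Friday, common
1964: Jan 1 Wednesday, leap
1963: Jan 1 Tuesday, common
1962: Jan 1 Monday, common
1961: Jan 1 Sunday, common
1960: Jan 1 Friday, leap
1959: Jan 1 Thursday, common
1958: Jan 1 Wednesday, common
1957: Jan 1 Tuesday, common
1956: Jan 1 Sunday, leap
1955: Jan 1 Saturday, common
1954: Jan 1 Friday, common
1953: Jan 1 Thursday, common
1952: Jan 1 Tuesday, leap
1951: Jan 1 Monday, common
1950: Jan 1 Sunday, common
1949: Jan 1 Saturday, common
1948: Jan 1 Thursday, leap
1947: Jan 1 Wednesday, common
1946: Jan 1 Tuesday, common
1945: Jan 1 Monday, common
1944: Jan 1 Saturday, leap
1944 matches on both conditions.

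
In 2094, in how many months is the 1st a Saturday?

1

Check the 1st of each month of 2094: Jan 1: Fri, Feb 1: Mon, Mar 1: Mon, Apr 1: Thu, May 1: Sat, Jun 1: Tue, Jul 1: Thu, Aug 1: Sun, Sep 1: Wed, Oct 1: Fri, Nov 1: Mon, Dec 1: Wed.
Saturday occurs in May — 1 month.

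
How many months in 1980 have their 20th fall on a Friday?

Check the 20th of each month of 1980: Jan 20: Sun, Feb 20: Wed, Mar 20: Thu, Apr 20: Sun, May 20: Tue, Jun 20: Fri, Jul 20: Sun, Aug 20: Wed, Sep 20: Sat, Oct 20: Mon, Nov 20: Thu, Dec 20: Sat.
Friday occurs in June — 1 month.

1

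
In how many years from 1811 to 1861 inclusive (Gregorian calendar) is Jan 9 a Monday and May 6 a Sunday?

Check each year's weekday for Jan 9 and May 6:
  1811: Wed/Mon  1812: Thu/Wed  1813: Sat/Thu  1814: Sun/Fri  1815: Mon/Sat  1816: Tue/Mon  1817: Thu/Tue  1818: Fri/Wed  1819: Sat/Thu  1820: Sun/Sat  1821: Tue/Sun  1822: Wed/Mon  1823: Thu/Tue  1824: Fri/Thu  …(23 more)…  1848: Sun/Sat  1849: Tue/Sun  1850: Wed/Mon  1851: Thu/Tue  1852: Fri/Thu  1853: Sun/Fri  1854: Mon/Sat  1855: Tue/Sun  1856: Wed/Tue  1857: Fri/Wed  1858: Sat/Thu  1859: Sun/Fri  1860: Mon/Sun ✓  1861: Wed/Mon
Both conditions hold in: 1832, 1860 — 2.

2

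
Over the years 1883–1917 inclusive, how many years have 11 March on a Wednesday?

6

Track 11 March's weekday year by year (advancing +1, or +2 across a Feb 29):
  1883: Sun  1884: Tue (+2)  1885: Wed (+1) ✓  1886: Thu (+1)  1887: Fri (+1)
  1888: Sun (+2)  1889: Mon (+1)  1890: Tue (+1)  1891: Wed (+1) ✓  1892: Fri (+2)
  1893: Sat (+1)  1894: Sun (+1)  1895: Mon (+1)  1896: Wed (+2) ✓  … (7 more years) …
  1904: Fri (+2)  1905: Sat (+1)  1906: Sun (+1)  1907: Mon (+1)  1908: Wed (+2) ✓
  1909: Thu (+1)  1910: Fri (+1)  1911: Sat (+1)  1912: Mon (+2)  1913: Tue (+1)
  1914: Wed (+1) ✓  1915: Thu (+1)  1916: Sat (+2)  1917: Sun (+1)
Wednesday years: 1885, 1891, 1896, 1903, 1908, 1914 — 6 in total.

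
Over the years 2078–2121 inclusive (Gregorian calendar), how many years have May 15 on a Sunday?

Track May 15's weekday year by year (advancing +1, or +2 across a Feb 29):
  2078: Sun ✓  2079: Mon (+1)  2080: Wed (+2)  2081: Thu (+1)  2082: Fri (+1)
  2083: Sat (+1)  2084: Mon (+2)  2085: Tue (+1)  2086: Wed (+1)  2087: Thu (+1)
  2088: Sat (+2)  2089: Sun (+1) ✓  2090: Mon (+1)  2091: Tue (+1)  … (16 more years) …
  2108: Tue (+2)  2109: Wed (+1)  2110: Thu (+1)  2111: Fri (+1)  2112: Sun (+2) ✓
  2113: Mon (+1)  2114: Tue (+1)  2115: Wed (+1)  2116: Fri (+2)  2117: Sat (+1)
  2118: Sun (+1) ✓  2119: Mon (+1)  2120: Wed (+2)  2121: Thu (+1)
Sunday years: 2078, 2089, 2095, 2101, 2107, 2112, 2118 — 7 in total.

7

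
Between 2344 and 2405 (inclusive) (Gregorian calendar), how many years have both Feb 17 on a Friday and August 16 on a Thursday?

Check each year's weekday for Feb 17 and August 16:
  2344: Thu/Wed  2345: Sat/Thu  2346: Sun/Fri  2347: Mon/Sat  2348: Tue/Mon  2349: Thu/Tue  2350: Fri/Wed  2351: Sat/Thu  2352: Sun/Sat  2353: Tue/Sun  2354: Wed/Mon  2355: Thu/Tue  2356: Fri/Thu ✓  2357: Sun/Fri  …(34 more)…  2392: Mon/Sun  2393: Wed/Mon  2394: Thu/Tue  2395: Fri/Wed  2396: Sat/Fri  2397: Mon/Sat  2398: Tue/Sun  2399: Wed/Mon  2400: Thu/Wed  2401: Sat/Thu  2402: Sun/Fri  2403: Mon/Sat  2404: Tue/Mon  2405: Thu/Tue
Both conditions hold in: 2356, 2384 — 2.

2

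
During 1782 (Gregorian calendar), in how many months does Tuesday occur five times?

5

A month of length L has five Tuesdays iff its first Tuesday is on day ≤ L−28 (so day 1–3 in a 31-day month, 1–2 in a 30-day month, day 1 in a leap February).
Checking each month of 1782: Jan starts Tue (31d) ✓; Feb starts Fri (28d); Mar starts Fri (31d); Apr starts Mon (30d) ✓; May starts Wed (31d); Jun starts Sat (30d); Jul starts Mon (31d) ✓; Aug starts Thu (31d); Sep starts Sun (30d); Oct starts Tue (31d) ✓; Nov starts Fri (30d); Dec starts Sun (31d) ✓.
Five-Tuesday months: January, April, July, October, December → 5.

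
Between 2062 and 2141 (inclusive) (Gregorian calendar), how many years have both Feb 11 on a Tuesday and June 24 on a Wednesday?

2

Check each year's weekday for Feb 11 and June 24:
  2062: Sat/Sat  2063: Sun/Sun  2064: Mon/Tue  2065: Wed/Wed  2066: Thu/Thu  2067: Fri/Fri  2068: Sat/Sun  2069: Mon/Mon  2070: Tue/Tue  2071: Wed/Wed  2072: Thu/Fri  2073: Sat/Sat  2074: Sun/Sun  2075: Mon/Mon  …(52 more)…  2128: Wed/Thu  2129: Fri/Fri  2130: Sat/Sat  2131: Sun/Sun  2132: Mon/Tue  2133: Wed/Wed  2134: Thu/Thu  2135: Fri/Fri  2136: Sat/Sun  2137: Mon/Mon  2138: Tue/Tue  2139: Wed/Wed  2140: Thu/Fri  2141: Sat/Sat
Both conditions hold in: 2076, 2116 — 2.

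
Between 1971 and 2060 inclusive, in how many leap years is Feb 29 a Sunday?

Leap years in 1971–2060: 23 of them.
Feb 29 weekday advances by 5 (mod 7) from one leap year to the next four years later (or differs when a century non-leap intervenes).
Leap-day weekdays: 1972:Tue 1976:Sun✓ 1980:Fri 1984:Wed 1988:Mon 1992:Sat 1996:Thu 2000:Tue 2004:Sun✓ 2008:Fri 2012:Wed 2016:Mon 2020:Sat 2024:Thu 2028:Tue 2032:Sun✓ 2036:Fri 2040:Wed 2044:Mon 2048:Sat 2052:Thu 2056:Tue 2060:Sun✓
Sunday: 1976, 2004, 2032, 2060 → 4.

4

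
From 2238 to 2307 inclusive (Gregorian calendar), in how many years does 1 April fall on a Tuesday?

Track 1 April's weekday year by year (advancing +1, or +2 across a Feb 29):
  2238: Sun  2239: Mon (+1)  2240: Wed (+2)  2241: Thu (+1)  2242: Fri (+1)
  2243: Sat (+1)  2244: Mon (+2)  2245: Tue (+1) ✓  2246: Wed (+1)  2247: Thu (+1)
  2248: Sat (+2)  2249: Sun (+1)  2250: Mon (+1)  2251: Tue (+1) ✓  … (42 more years) …
  2294: Sun (+1)  2295: Mon (+1)  2296: Wed (+2)  2297: Thu (+1)  2298: Fri (+1)
  2299: Sat (+1)  2300: Sun (+1)  2301: Mon (+1)  2302: Tue (+1) ✓  2303: Wed (+1)
  2304: Fri (+2)  2305: Sat (+1)  2306: Sun (+1)  2307: Mon (+1)
Tuesday years: 2245, 2251, 2256, 2262, 2273, 2279, 2284, 2290, 2302 — 9 in total.

9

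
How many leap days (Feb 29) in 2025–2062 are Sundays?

Leap years in 2025–2062: 9 of them.
Feb 29 weekday advances by 5 (mod 7) from one leap year to the next four years later (or differs when a century non-leap intervenes).
Leap-day weekdays: 2028:Tue 2032:Sun✓ 2036:Fri 2040:Wed 2044:Mon 2048:Sat 2052:Thu 2056:Tue 2060:Sun✓
Sunday: 2032, 2060 → 2.

2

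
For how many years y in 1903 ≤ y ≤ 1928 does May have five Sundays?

12

May has 31 days; it has five Sundays when Sunday falls among the first (month-length − 28) days — i.e. when May 1 is one of Sunday/Saturday/Friday.
May 1 by year: 1903:Fri✓ 1904:Sun✓ 1905:Mon 1906:Tue 1907:Wed 1908:Fri✓ 1909:Sat✓ 1910:Sun✓ 1911:Mon 1912:Wed 1913:Thu 1914:Fri✓ 1915:Sat✓ 1916:Mon 1917:Tue 1918:Wed 1919:Thu 1920:Sat✓ 1921:Sun✓ 1922:Mon 1923:Tue 1924:Thu 1925:Fri✓ 1926:Sat✓ 1927:Sun✓ 1928:Tue
Years with five Sundays: 1903, 1904, 1908, 1909, 1910, 1914, 1915, 1920, 1921, 1925, 1926, 1927 → 12.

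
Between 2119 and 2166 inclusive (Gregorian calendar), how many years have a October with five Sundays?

October has 31 days; it has five Sundays when Sunday falls among the first (month-length − 28) days — i.e. when October 1 is one of Sunday/Saturday/Friday.
October 1 by year: 2119:Sun✓ 2120:Tue 2121:Wed 2122:Thu 2123:Fri✓ 2124:Sun✓ 2125:Mon 2126:Tue 2127:Wed 2128:Fri✓ 2129:Sat✓ 2130:Sun✓ 2131:Mon 2132:Wed 2133:Thu …(18 more)… 2152:Sun✓ 2153:Mon 2154:Tue 2155:Wed 2156:Fri✓ 2157:Sat✓ 2158:Sun✓ 2159:Mon 2160:Wed 2161:Thu 2162:Fri✓ 2163:Sat✓ 2164:Mon 2165:Tue 2166:Wed
Years with five Sundays: 2119, 2123, 2124, 2128, 2129, 2130, 2134, 2135, 2140, 2141, 2145, 2146, 2147, 2151, 2152, 2156, 2157, 2158, 2162, 2163 → 20.

20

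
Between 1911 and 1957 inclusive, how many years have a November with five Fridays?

14

November has 30 days; it has five Fridays when Friday falls among the first (month-length − 28) days — i.e. when November 1 is one of Friday/Thursday.
November 1 by year: 1911:Wed 1912:Fri✓ 1913:Sat 1914:Sun 1915:Mon 1916:Wed 1917:Thu✓ 1918:Fri✓ 1919:Sat 1920:Mon 1921:Tue 1922:Wed 1923:Thu✓ 1924:Sat 1925:Sun …(17 more)… 1943:Mon 1944:Wed 1945:Thu✓ 1946:Fri✓ 1947:Sat 1948:Mon 1949:Tue 1950:Wed 1951:Thu✓ 1952:Sat 1953:Sun 1954:Mon 1955:Tue 1956:Thu✓ 1957:Fri✓
Years with five Fridays: 1912, 1917, 1918, 1923, 1928, 1929, 1934, 1935, 1940, 1945, 1946, 1951, 1956, 1957 → 14.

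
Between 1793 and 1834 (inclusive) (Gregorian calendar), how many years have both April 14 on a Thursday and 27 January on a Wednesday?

Check each year's weekday for April 14 and 27 January:
  1793: Sun/Sun  1794: Mon/Mon  1795: Tue/Tue  1796: Thu/Wed ✓  1797: Fri/Fri  1798: Sat/Sat  1799: Sun/Sun  1800: Mon/Mon  1801: Tue/Tue  1802: Wed/Wed  1803: Thu/Thu  1804: Sat/Fri  1805: Sun/Sun  1806: Mon/Mon  …(14 more)…  1821: Sat/Sat  1822: Sun/Sun  1823: Mon/Mon  1824: Wed/Tue  1825: Thu/Thu  1826: Fri/Fri  1827: Sat/Sat  1828: Mon/Sun  1829: Tue/Tue  1830: Wed/Wed  1831: Thu/Thu  1832: Sat/Fri  1833: Sun/Sun  1834: Mon/Mon
Both conditions hold in: 1796, 1808 — 2.

2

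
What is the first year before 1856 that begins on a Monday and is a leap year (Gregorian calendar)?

1844

Jan 1 advances by 2 weekdays after a leap year and by 1 after a common year.
1856: Jan 1 is Tuesday (leap).
1855: Monday
1854: Sunday
1853: Saturday
1852: Thursday (leap)
1851: Wednesday
1850: Tuesday
1849: Monday
1848: Saturday (leap)
1847: Friday
1846: Thursday
1845: Wednesday
1844: Monday (leap)
1844 begins on a Monday and is a leap year.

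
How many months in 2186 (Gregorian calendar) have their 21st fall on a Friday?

Check the 21st of each month of 2186: Jan 21: Sat, Feb 21: Tue, Mar 21: Tue, Apr 21: Fri, May 21: Sun, Jun 21: Wed, Jul 21: Fri, Aug 21: Mon, Sep 21: Thu, Oct 21: Sat, Nov 21: Tue, Dec 21: Thu.
Friday occurs in April, July — 2 months.

2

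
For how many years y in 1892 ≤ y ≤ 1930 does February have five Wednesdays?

February has 28 days (29 in leap years); it has five Wednesdays when Wednesday falls among the first (month-length − 28) days — i.e. when February 1 is Wednesday in a leap year (never in a common year).
February 1 by year: 1892:Mon 1893:Wed 1894:Thu 1895:Fri 1896:Sat 1897:Mon 1898:Tue 1899:Wed 1900:Thu 1901:Fri 1902:Sat 1903:Sun 1904:Mon 1905:Wed 1906:Thu …(9 more)… 1916:Tue 1917:Thu 1918:Fri 1919:Sat 1920:Sun 1921:Tue 1922:Wed 1923:Thu 1924:Fri 1925:Sun 1926:Mon 1927:Tue 1928:Wed✓ 1929:Fri 1930:Sat
Years with five Wednesdays: 1928 → 1.

1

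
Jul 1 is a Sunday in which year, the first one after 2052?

2057

From one year to the next, a fixed date's weekday advances by 1, or by 2 when a Feb 29 lies between the two dates.
2052: July 1 is Monday.
2053: Tuesday (+1)
2054: Wednesday (+1)
2055: Thursday (+1)
2056: Saturday (+2)
2057: Sunday (+1)
Jul 1 falls on a Sunday in 2057.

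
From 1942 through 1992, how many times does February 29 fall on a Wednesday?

Leap years in 1942–1992: 13 of them.
Feb 29 weekday advances by 5 (mod 7) from one leap year to the next four years later (or differs when a century non-leap intervenes).
Leap-day weekdays: 1944:Tue 1948:Sun 1952:Fri 1956:Wed✓ 1960:Mon 1964:Sat 1968:Thu 1972:Tue 1976:Sun 1980:Fri 1984:Wed✓ 1988:Mon 1992:Sat
Wednesday: 1956, 1984 → 2.

2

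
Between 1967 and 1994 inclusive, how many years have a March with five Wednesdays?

March has 31 days; it has five Wednesdays when Wednesday falls among the first (month-length − 28) days — i.e. when March 1 is one of Wednesday/Tuesday/Monday.
March 1 by year: 1967:Wed✓ 1968:Fri 1969:Sat 1970:Sun 1971:Mon✓ 1972:Wed✓ 1973:Thu 1974:Fri 1975:Sat 1976:Mon✓ 1977:Tue✓ 1978:Wed✓ 1979:Thu 1980:Sat 1981:Sun 1982:Mon✓ 1983:Tue✓ 1984:Thu 1985:Fri 1986:Sat 1987:Sun 1988:Tue✓ 1989:Wed✓ 1990:Thu 1991:Fri 1992:Sun 1993:Mon✓ 1994:Tue✓
Years with five Wednesdays: 1967, 1971, 1972, 1976, 1977, 1978, 1982, 1983, 1988, 1989, 1993, 1994 → 12.

12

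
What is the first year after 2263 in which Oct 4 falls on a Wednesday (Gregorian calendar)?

From one year to the next, a fixed date's weekday advances by 1, or by 2 when a Feb 29 lies between the two dates.
2263: October 4 is Sunday.
2264: Tuesday (+2)
2265: Wednesday (+1)
Oct 4 falls on a Wednesday in 2265.

2265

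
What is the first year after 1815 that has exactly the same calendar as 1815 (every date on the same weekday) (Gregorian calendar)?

Two years share a calendar iff Jan 1 falls on the same weekday and both are leap or both are common. 1815: Jan 1 is Sunday, common year.
1816: Jan 1 Monday, leap
1817: Jan 1 Wednesday, common
1818: Jan 1 Thursday, common
1819: Jan 1 Friday, common
1820: Jan 1 Saturday, leap
1821: Jan 1 Monday, common
1822: Jan 1 Tuesday, common
1823: Jan 1 Wednesday, common
1824: Jan 1 Thursday, leap
1825: Jan 1 Saturday, common
1826: Jan 1 Sunday, common
1826 matches on both conditions.

1826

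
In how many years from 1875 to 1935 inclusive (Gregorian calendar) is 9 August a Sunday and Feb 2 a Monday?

Check each year's weekday for 9 August and Feb 2:
  1875: Mon/Tue  1876: Wed/Wed  1877: Thu/Fri  1878: Fri/Sat  1879: Sat/Sun  1880: Mon/Mon  1881: Tue/Wed  1882: Wed/Thu  1883: Thu/Fri  1884: Sat/Sat  1885: Sun/Mon ✓  1886: Mon/Tue  1887: Tue/Wed  1888: Thu/Thu  …(33 more)…  1922: Wed/Thu  1923: Thu/Fri  1924: Sat/Sat  1925: Sun/Mon ✓  1926: Mon/Tue  1927: Tue/Wed  1928: Thu/Thu  1929: Fri/Sat  1930: Sat/Sun  1931: Sun/Mon ✓  1932: Tue/Tue  1933: Wed/Thu  1934: Thu/Fri  1935: Fri/Sat
Both conditions hold in: 1885, 1891, 1903, 1914, 1925, 1931 — 6.

6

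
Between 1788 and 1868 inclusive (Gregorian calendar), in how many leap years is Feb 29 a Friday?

Leap years in 1788–1868: 20 of them.
Feb 29 weekday advances by 5 (mod 7) from one leap year to the next four years later (or differs when a century non-leap intervenes).
Leap-day weekdays: 1788:Fri✓ 1792:Wed 1796:Mon 1804:Wed 1808:Mon 1812:Sat 1816:Thu 1820:Tue 1824:Sun 1828:Fri✓ 1832:Wed 1836:Mon 1840:Sat 1844:Thu 1848:Tue 1852:Sun 1856:Fri✓ 1860:Wed 1864:Mon 1868:Sat
Friday: 1788, 1828, 1856 → 3.

3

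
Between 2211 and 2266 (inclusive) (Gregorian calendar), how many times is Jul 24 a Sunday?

Track Jul 24's weekday year by year (advancing +1, or +2 across a Feb 29):
  2211: Wed  2212: Fri (+2)  2213: Sat (+1)  2214: Sun (+1) ✓  2215: Mon (+1)
  2216: Wed (+2)  2217: Thu (+1)  2218: Fri (+1)  2219: Sat (+1)  2220: Mon (+2)
  2221: Tue (+1)  2222: Wed (+1)  2223: Thu (+1)  2224: Sat (+2)  … (28 more years) …
  2253: Sun (+1) ✓  2254: Mon (+1)  2255: Tue (+1)  2256: Thu (+2)  2257: Fri (+1)
  2258: Sat (+1)  2259: Sun (+1) ✓  2260: Tue (+2)  2261: Wed (+1)  2262: Thu (+1)
  2263: Fri (+1)  2264: Sun (+2) ✓  2265: Mon (+1)  2266: Tue (+1)
Sunday years: 2214, 2225, 2231, 2236, 2242, 2253, 2259, 2264 — 8 in total.

8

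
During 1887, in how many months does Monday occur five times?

A month of length L has five Mondays iff its first Monday is on day ≤ L−28 (so day 1–3 in a 31-day month, 1–2 in a 30-day month, day 1 in a leap February).
Checking each month of 1887: Jan starts Sat (31d) ✓; Feb starts Tue (28d); Mar starts Tue (31d); Apr starts Fri (30d); May starts Sun (31d) ✓; Jun starts Wed (30d); Jul starts Fri (31d); Aug starts Mon (31d) ✓; Sep starts Thu (30d); Oct starts Sat (31d) ✓; Nov starts Tue (30d); Dec starts Thu (31d).
Five-Monday months: January, May, August, October → 4.

4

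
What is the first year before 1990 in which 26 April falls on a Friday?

From one year to the next, a fixed date's weekday advances by 1, or by 2 when a Feb 29 lies between the two dates.
1990: April 26 is Thursday.
1989: Wednesday (−1)
1988: Tuesday (−1)
1987: Sunday (−2)
1986: Saturday (−1)
1985: Friday (−1)
26 April falls on a Friday in 1985.

1985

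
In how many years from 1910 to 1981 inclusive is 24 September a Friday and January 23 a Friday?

3

Check each year's weekday for 24 September and January 23:
  1910: Sat/Sun  1911: Sun/Mon  1912: Tue/Tue  1913: Wed/Thu  1914: Thu/Fri  1915: Fri/Sat  1916: Sun/Sun  1917: Mon/Tue  1918: Tue/Wed  1919: Wed/Thu  1920: Fri/Fri ✓  1921: Sat/Sun  1922: Sun/Mon  1923: Mon/Tue  …(44 more)…  1968: Tue/Tue  1969: Wed/Thu  1970: Thu/Fri  1971: Fri/Sat  1972: Sun/Sun  1973: Mon/Tue  1974: Tue/Wed  1975: Wed/Thu  1976: Fri/Fri ✓  1977: Sat/Sun  1978: Sun/Mon  1979: Mon/Tue  1980: Wed/Wed  1981: Thu/Fri
Both conditions hold in: 1920, 1948, 1976 — 3.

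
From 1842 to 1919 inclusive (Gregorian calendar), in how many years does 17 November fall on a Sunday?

Track 17 November's weekday year by year (advancing +1, or +2 across a Feb 29):
  1842: Thu  1843: Fri (+1)  1844: Sun (+2) ✓  1845: Mon (+1)  1846: Tue (+1)
  1847: Wed (+1)  1848: Fri (+2)  1849: Sat (+1)  1850: Sun (+1) ✓  1851: Mon (+1)
  1852: Wed (+2)  1853: Thu (+1)  1854: Fri (+1)  1855: Sat (+1)  … (50 more years) …
  1906: Sat (+1)  1907: Sun (+1) ✓  1908: Tue (+2)  1909: Wed (+1)  1910: Thu (+1)
  1911: Fri (+1)  1912: Sun (+2) ✓  1913: Mon (+1)  1914: Tue (+1)  1915: Wed (+1)
  1916: Fri (+2)  1917: Sat (+1)  1918: Sun (+1) ✓  1919: Mon (+1)
Sunday years: 1844, 1850, 1861, 1867, 1872, 1878, 1889, 1895, 1901, 1907, 1912, 1918 — 12 in total.

12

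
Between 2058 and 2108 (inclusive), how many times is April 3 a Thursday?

8

Track April 3's weekday year by year (advancing +1, or +2 across a Feb 29):
  2058: Wed  2059: Thu (+1) ✓  2060: Sat (+2)  2061: Sun (+1)  2062: Mon (+1)
  2063: Tue (+1)  2064: Thu (+2) ✓  2065: Fri (+1)  2066: Sat (+1)  2067: Sun (+1)
  2068: Tue (+2)  2069: Wed (+1)  2070: Thu (+1) ✓  2071: Fri (+1)  … (23 more years) …
  2095: Sun (+1)  2096: Tue (+2)  2097: Wed (+1)  2098: Thu (+1) ✓  2099: Fri (+1)
  2100: Sat (+1)  2101: Sun (+1)  2102: Mon (+1)  2103: Tue (+1)  2104: Thu (+2) ✓
  2105: Fri (+1)  2106: Sat (+1)  2107: Sun (+1)  2108: Tue (+2)
Thursday years: 2059, 2064, 2070, 2081, 2087, 2092, 2098, 2104 — 8 in total.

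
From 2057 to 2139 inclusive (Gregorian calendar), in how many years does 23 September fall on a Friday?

12

Track 23 September's weekday year by year (advancing +1, or +2 across a Feb 29):
  2057: Sun  2058: Mon (+1)  2059: Tue (+1)  2060: Thu (+2)  2061: Fri (+1) ✓
  2062: Sat (+1)  2063: Sun (+1)  2064: Tue (+2)  2065: Wed (+1)  2066: Thu (+1)
  2067: Fri (+1) ✓  2068: Sun (+2)  2069: Mon (+1)  2070: Tue (+1)  … (55 more years) …
  2126: Mon (+1)  2127: Tue (+1)  2128: Thu (+2)  2129: Fri (+1) ✓  2130: Sat (+1)
  2131: Sun (+1)  2132: Tue (+2)  2133: Wed (+1)  2134: Thu (+1)  2135: Fri (+1) ✓
  2136: Sun (+2)  2137: Mon (+1)  2138: Tue (+1)  2139: Wed (+1)
Friday years: 2061, 2067, 2072, 2078, 2089, 2095, 2101, 2107, 2112, 2118, 2129, 2135 — 12 in total.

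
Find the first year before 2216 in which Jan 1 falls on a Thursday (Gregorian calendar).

Jan 1 advances by 2 weekdays after a leap year and by 1 after a common year.
2216: Jan 1 is Monday (leap).
2215: Sunday
2214: Saturday
2213: Friday
2212: Wednesday (leap)
2211: Tuesday
2210: Monday
2209: Sunday
2208: Friday (leap)
2207: Thursday
2207 begins on a Thursday

2207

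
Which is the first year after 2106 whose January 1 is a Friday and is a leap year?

Jan 1 advances by 2 weekdays after a leap year and by 1 after a common year.
2106: Jan 1 is Friday.
2107: Saturday
2108: Sunday (leap)
2109: Tuesday
2110: Wednesday
2111: Thursday
2112: Friday (leap)
2112 begins on a Friday and is a leap year.

2112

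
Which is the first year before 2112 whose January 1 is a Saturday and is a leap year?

2084

Jan 1 advances by 2 weekdays after a leap year and by 1 after a common year.
2112: Jan 1 is Friday (leap).
2111: Thursday
2110: Wednesday
2109: Tuesday
2108: Sunday (leap)
2107: Saturday
2106: Friday
2105: Thursday
2104: Tuesday (leap)
2103: Monday
2102: Sunday
2101: Saturday
2100: Friday
2099: Thursday
2098: Wednesday
2097: Tuesday
2096: Sunday (leap)
2095: Saturday
2094: Friday
2093: Thursday
2092: Tuesday (leap)
2091: Monday
2090: Sunday
2089: Saturday
2088: Thursday (leap)
2087: Wednesday
2086: Tuesday
2085: Monday
2084: Saturday (leap)
2084 begins on a Saturday and is a leap year.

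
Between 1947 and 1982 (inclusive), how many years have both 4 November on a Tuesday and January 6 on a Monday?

4

Check each year's weekday for 4 November and January 6:
  1947: Tue/Mon ✓  1948: Thu/Tue  1949: Fri/Thu  1950: Sat/Fri  1951: Sun/Sat  1952: Tue/Sun  1953: Wed/Tue  1954: Thu/Wed  1955: Fri/Thu  1956: Sun/Fri  1957: Mon/Sun  1958: Tue/Mon ✓  1959: Wed/Tue  1960: Fri/Wed  …(8 more)…  1969: Tue/Mon ✓  1970: Wed/Tue  1971: Thu/Wed  1972: Sat/Thu  1973: Sun/Sat  1974: Mon/Sun  1975: Tue/Mon ✓  1976: Thu/Tue  1977: Fri/Thu  1978: Sat/Fri  1979: Sun/Sat  1980: Tue/Sun  1981: Wed/Tue  1982: Thu/Wed
Both conditions hold in: 1947, 1958, 1969, 1975 — 4.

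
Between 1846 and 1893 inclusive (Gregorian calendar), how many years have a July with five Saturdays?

21

July has 31 days; it has five Saturdays when Saturday falls among the first (month-length − 28) days — i.e. when July 1 is one of Saturday/Friday/Thursday.
July 1 by year: 1846:Wed 1847:Thu✓ 1848:Sat✓ 1849:Sun 1850:Mon 1851:Tue 1852:Thu✓ 1853:Fri✓ 1854:Sat✓ 1855:Sun 1856:Tue 1857:Wed 1858:Thu✓ 1859:Fri✓ 1860:Sun …(18 more)… 1879:Tue 1880:Thu✓ 1881:Fri✓ 1882:Sat✓ 1883:Sun 1884:Tue 1885:Wed 1886:Thu✓ 1887:Fri✓ 1888:Sun 1889:Mon 1890:Tue 1891:Wed 1892:Fri✓ 1893:Sat✓
Years with five Saturdays: 1847, 1848, 1852, 1853, 1854, 1858, 1859, 1864, 1865, 1869, 1870, 1871, 1875, 1876, 1880, 1881, 1882, 1886, 1887, 1892, 1893 → 21.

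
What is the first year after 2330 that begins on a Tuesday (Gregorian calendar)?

Jan 1 advances by 2 weekdays after a leap year and by 1 after a common year.
2330: Jan 1 is Wednesday.
2331: Thursday
2332: Friday (leap)
2333: Sunday
2334: Monday
2335: Tuesday
2335 begins on a Tuesday

2335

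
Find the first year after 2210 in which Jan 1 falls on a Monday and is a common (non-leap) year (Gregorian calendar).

Jan 1 advances by 2 weekdays after a leap year and by 1 after a common year.
2210: Jan 1 is Monday.
2211: Tuesday
2212: Wednesday (leap)
2213: Friday
2214: Saturday
2215: Sunday
2216: Monday (leap)
2217: Wednesday
2218: Thursday
2219: Friday
2220: Saturday (leap)
2221: Monday
2221 begins on a Monday and is a common year.

2221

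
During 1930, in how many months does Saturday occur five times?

A month of length L has five Saturdays iff its first Saturday is on day ≤ L−28 (so day 1–3 in a 31-day month, 1–2 in a 30-day month, day 1 in a leap February).
Checking each month of 1930: Jan starts Wed (31d); Feb starts Sat (28d); Mar starts Sat (31d) ✓; Apr starts Tue (30d); May starts Thu (31d) ✓; Jun starts Sun (30d); Jul starts Tue (31d); Aug starts Fri (31d) ✓; Sep starts Mon (30d); Oct starts Wed (31d); Nov starts Sat (30d) ✓; Dec starts Mon (31d).
Five-Saturday months: March, May, August, November → 4.

4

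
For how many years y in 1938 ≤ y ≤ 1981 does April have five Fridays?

April has 30 days; it has five Fridays when Friday falls among the first (month-length − 28) days — i.e. when April 1 is one of Friday/Thursday.
April 1 by year: 1938:Fri✓ 1939:Sat 1940:Mon 1941:Tue 1942:Wed 1943:Thu✓ 1944:Sat 1945:Sun 1946:Mon 1947:Tue 1948:Thu✓ 1949:Fri✓ 1950:Sat 1951:Sun 1952:Tue …(14 more)… 1967:Sat 1968:Mon 1969:Tue 1970:Wed 1971:Thu✓ 1972:Sat 1973:Sun 1974:Mon 1975:Tue 1976:Thu✓ 1977:Fri✓ 1978:Sat 1979:Sun 1980:Tue 1981:Wed
Years with five Fridays: 1938, 1943, 1948, 1949, 1954, 1955, 1960, 1965, 1966, 1971, 1976, 1977 → 12.

12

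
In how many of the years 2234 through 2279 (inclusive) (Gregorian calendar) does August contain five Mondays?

August has 31 days; it has five Mondays when Monday falls among the first (month-length − 28) days — i.e. when August 1 is one of Monday/Sunday/Saturday.
August 1 by year: 2234:Fri 2235:Sat✓ 2236:Mon✓ 2237:Tue 2238:Wed 2239:Thu 2240:Sat✓ 2241:Sun✓ 2242:Mon✓ 2243:Tue 2244:Thu 2245:Fri 2246:Sat✓ 2247:Sun✓ 2248:Tue …(16 more)… 2265:Tue 2266:Wed 2267:Thu 2268:Sat✓ 2269:Sun✓ 2270:Mon✓ 2271:Tue 2272:Thu 2273:Fri 2274:Sat✓ 2275:Sun✓ 2276:Tue 2277:Wed 2278:Thu 2279:Fri
Years with five Mondays: 2235, 2236, 2240, 2241, 2242, 2246, 2247, 2252, 2253, 2257, 2258, 2259, 2263, 2264, 2268, 2269, 2270, 2274, 2275 → 19.

19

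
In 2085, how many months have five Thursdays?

4

A month of length L has five Thursdays iff its first Thursday is on day ≤ L−28 (so day 1–3 in a 31-day month, 1–2 in a 30-day month, day 1 in a leap February).
Checking each month of 2085: Jan starts Mon (31d); Feb starts Thu (28d); Mar starts Thu (31d) ✓; Apr starts Sun (30d); May starts Tue (31d) ✓; Jun starts Fri (30d); Jul starts Sun (31d); Aug starts Wed (31d) ✓; Sep starts Sat (30d); Oct starts Mon (31d); Nov starts Thu (30d) ✓; Dec starts Sat (31d).
Five-Thursday months: March, May, August, November → 4.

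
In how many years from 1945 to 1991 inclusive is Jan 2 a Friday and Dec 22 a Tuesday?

Check each year's weekday for Jan 2 and Dec 22:
  1945: Tue/Sat  1946: Wed/Sun  1947: Thu/Mon  1948: Fri/Wed  1949: Sun/Thu  1950: Mon/Fri  1951: Tue/Sat  1952: Wed/Mon  1953: Fri/Tue ✓  1954: Sat/Wed  1955: Sun/Thu  1956: Mon/Sat  1957: Wed/Sun  1958: Thu/Mon  …(19 more)…  1978: Mon/Fri  1979: Tue/Sat  1980: Wed/Mon  1981: Fri/Tue ✓  1982: Sat/Wed  1983: Sun/Thu  1984: Mon/Sat  1985: Wed/Sun  1986: Thu/Mon  1987: Fri/Tue ✓  1988: Sat/Thu  1989: Mon/Fri  1990: Tue/Sat  1991: Wed/Sun
Both conditions hold in: 1953, 1959, 1970, 1981, 1987 — 5.

5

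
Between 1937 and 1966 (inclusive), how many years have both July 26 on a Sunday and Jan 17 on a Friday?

Check each year's weekday for July 26 and Jan 17:
  1937: Mon/Sun  1938: Tue/Mon  1939: Wed/Tue  1940: Fri/Wed  1941: Sat/Fri  1942: Sun/Sat  1943: Mon/Sun  1944: Wed/Mon  1945: Thu/Wed  1946: Fri/Thu  1947: Sat/Fri  1948: Mon/Sat  1949: Tue/Mon  1950: Wed/Tue  1951: Thu/Wed  1952: Sat/Thu  1953: Sun/Sat  1954: Mon/Sun  1955: Tue/Mon  1956: Thu/Tue  1957: Fri/Thu  1958: Sat/Fri  1959: Sun/Sat  1960: Tue/Sun  1961: Wed/Tue  1962: Thu/Wed  1963: Fri/Thu  1964: Sun/Fri ✓  1965: Mon/Sun  1966: Tue/Mon
Both conditions hold in: 1964 — 1.

1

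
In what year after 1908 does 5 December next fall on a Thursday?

From one year to the next, a fixed date's weekday advances by 1, or by 2 when a Feb 29 lies between the two dates.
1908: December 5 is Saturday.
1909: Sunday (+1)
1910: Monday (+1)
1911: Tuesday (+1)
1912: Thursday (+2)
5 December falls on a Thursday in 1912.

1912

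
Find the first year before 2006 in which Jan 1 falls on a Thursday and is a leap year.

Jan 1 advances by 2 weekdays after a leap year and by 1 after a common year.
2006: Jan 1 is Sunday.
2005: Saturday
2004: Thursday (leap)
2004 begins on a Thursday and is a leap year.

2004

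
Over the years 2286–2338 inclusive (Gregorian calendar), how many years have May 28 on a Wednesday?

Track May 28's weekday year by year (advancing +1, or +2 across a Feb 29):
  2286: Fri  2287: Sat (+1)  2288: Mon (+2)  2289: Tue (+1)  2290: Wed (+1) ✓
  2291: Thu (+1)  2292: Sat (+2)  2293: Sun (+1)  2294: Mon (+1)  2295: Tue (+1)
  2296: Thu (+2)  2297: Fri (+1)  2298: Sat (+1)  2299: Sun (+1)  … (25 more years) …
  2325: Thu (+1)  2326: Fri (+1)  2327: Sat (+1)  2328: Mon (+2)  2329: Tue (+1)
  2330: Wed (+1) ✓  2331: Thu (+1)  2332: Sat (+2)  2333: Sun (+1)  2334: Mon (+1)
  2335: Tue (+1)  2336: Thu (+2)  2337: Fri (+1)  2338: Sat (+1)
Wednesday years: 2290, 2302, 2313, 2319, 2324, 2330 — 6 in total.

6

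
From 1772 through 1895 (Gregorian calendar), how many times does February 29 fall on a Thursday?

Leap years in 1772–1895: 30 of them.
Feb 29 weekday advances by 5 (mod 7) from one leap year to the next four years later (or differs when a century non-leap intervenes).
Leap-day weekdays: 1772:Sat 1776:Thu✓ 1780:Tue 1784:Sun 1788:Fri 1792:Wed 1796:Mon 1804:Wed 1808:Mon 1812:Sat 1816:Thu✓ 1820:Tue 1824:Sun …(4 more)… 1844:Thu✓ 1848:Tue 1852:Sun 1856:Fri 1860:Wed 1864:Mon 1868:Sat 1872:Thu✓ 1876:Tue 1880:Sun 1884:Fri 1888:Wed 1892:Mon
Thursday: 1776, 1816, 1844, 1872 → 4.

4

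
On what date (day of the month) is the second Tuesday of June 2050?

June 1, 2050 is a Wednesday, so the first Tuesday is the 7th.
The second Tuesday is 7 + 7 = 14.

14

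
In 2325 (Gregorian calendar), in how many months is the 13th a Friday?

Check the 13th of each month of 2325: Jan 13: Tue, Feb 13: Fri, Mar 13: Fri, Apr 13: Mon, May 13: Wed, Jun 13: Sat, Jul 13: Mon, Aug 13: Thu, Sep 13: Sun, Oct 13: Tue, Nov 13: Fri, Dec 13: Sun.
Friday occurs in February, March, November — 3 months.

3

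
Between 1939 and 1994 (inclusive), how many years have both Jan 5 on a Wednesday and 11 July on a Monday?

6

Check each year's weekday for Jan 5 and 11 July:
  1939: Thu/Tue  1940: Fri/Thu  1941: Sun/Fri  1942: Mon/Sat  1943: Tue/Sun  1944: Wed/Tue  1945: Fri/Wed  1946: Sat/Thu  1947: Sun/Fri  1948: Mon/Sun  1949: Wed/Mon ✓  1950: Thu/Tue  1951: Fri/Wed  1952: Sat/Fri  …(28 more)…  1981: Mon/Sat  1982: Tue/Sun  1983: Wed/Mon ✓  1984: Thu/Wed  1985: Sat/Thu  1986: Sun/Fri  1987: Mon/Sat  1988: Tue/Mon  1989: Thu/Tue  1990: Fri/Wed  1991: Sat/Thu  1992: Sun/Sat  1993: Tue/Sun  1994: Wed/Mon ✓
Both conditions hold in: 1949, 1955, 1966, 1977, 1983, 1994 — 6.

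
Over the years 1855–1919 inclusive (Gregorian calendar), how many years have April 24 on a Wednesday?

Track April 24's weekday year by year (advancing +1, or +2 across a Feb 29):
  1855: Tue  1856: Thu (+2)  1857: Fri (+1)  1858: Sat (+1)  1859: Sun (+1)
  1860: Tue (+2)  1861: Wed (+1) ✓  1862: Thu (+1)  1863: Fri (+1)  1864: Sun (+2)
  1865: Mon (+1)  1866: Tue (+1)  1867: Wed (+1) ✓  1868: Fri (+2)  … (37 more years) …
  1906: Tue (+1)  1907: Wed (+1) ✓  1908: Fri (+2)  1909: Sat (+1)  1910: Sun (+1)
  1911: Mon (+1)  1912: Wed (+2) ✓  1913: Thu (+1)  1914: Fri (+1)  1915: Sat (+1)
  1916: Mon (+2)  1917: Tue (+1)  1918: Wed (+1) ✓  1919: Thu (+1)
Wednesday years: 1861, 1867, 1872, 1878, 1889, 1895, 1901, 1907, 1912, 1918 — 10 in total.

10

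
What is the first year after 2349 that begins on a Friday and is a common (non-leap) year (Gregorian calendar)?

2354

Jan 1 advances by 2 weekdays after a leap year and by 1 after a common year.
2349: Jan 1 is Saturday.
2350: Sunday
2351: Monday
2352: Tuesday (leap)
2353: Thursday
2354: Friday
2354 begins on a Friday and is a common year.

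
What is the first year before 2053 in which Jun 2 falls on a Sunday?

2052

From one year to the next, a fixed date's weekday advances by 1, or by 2 when a Feb 29 lies between the two dates.
2053: June 2 is Monday.
2052: Sunday (−1)
Jun 2 falls on a Sunday in 2052.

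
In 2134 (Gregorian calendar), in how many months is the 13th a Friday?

1

Check the 13th of each month of 2134: Jan 13: Wed, Feb 13: Sat, Mar 13: Sat, Apr 13: Tue, May 13: Thu, Jun 13: Sun, Jul 13: Tue, Aug 13: Fri, Sep 13: Mon, Oct 13: Wed, Nov 13: Sat, Dec 13: Mon.
Friday occurs in August — 1 month.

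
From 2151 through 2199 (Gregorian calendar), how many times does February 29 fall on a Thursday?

Leap years in 2151–2199: 12 of them.
Feb 29 weekday advances by 5 (mod 7) from one leap year to the next four years later (or differs when a century non-leap intervenes).
Leap-day weekdays: 2152:Tue 2156:Sun 2160:Fri 2164:Wed 2168:Mon 2172:Sat 2176:Thu✓ 2180:Tue 2184:Sun 2188:Fri 2192:Wed 2196:Mon
Thursday: 2176 → 1.

1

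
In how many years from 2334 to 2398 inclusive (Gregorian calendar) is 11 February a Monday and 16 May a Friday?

Check each year's weekday for 11 February and 16 May:
  2334: Sun/Wed  2335: Mon/Thu  2336: Tue/Sat  2337: Thu/Sun  2338: Fri/Mon  2339: Sat/Tue  2340: Sun/Thu  2341: Tue/Fri  2342: Wed/Sat  2343: Thu/Sun  2344: Fri/Tue  2345: Sun/Wed  2346: Mon/Thu  2347: Tue/Fri  …(37 more)…  2385: Mon/Thu  2386: Tue/Fri  2387: Wed/Sat  2388: Thu/Mon  2389: Sat/Tue  2390: Sun/Wed  2391: Mon/Thu  2392: Tue/Sat  2393: Thu/Sun  2394: Fri/Mon  2395: Sat/Tue  2396: Sun/Thu  2397: Tue/Fri  2398: Wed/Sat
Both conditions hold in: 2352, 2380 — 2.

2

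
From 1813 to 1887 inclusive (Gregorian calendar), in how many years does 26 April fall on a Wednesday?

Track 26 April's weekday year by year (advancing +1, or +2 across a Feb 29):
  1813: Mon  1814: Tue (+1)  1815: Wed (+1) ✓  1816: Fri (+2)  1817: Sat (+1)
  1818: Sun (+1)  1819: Mon (+1)  1820: Wed (+2) ✓  1821: Thu (+1)  1822: Fri (+1)
  1823: Sat (+1)  1824: Mon (+2)  1825: Tue (+1)  1826: Wed (+1) ✓  … (47 more years) …
  1874: Sun (+1)  1875: Mon (+1)  1876: Wed (+2) ✓  1877: Thu (+1)  1878: Fri (+1)
  1879: Sat (+1)  1880: Mon (+2)  1881: Tue (+1)  1882: Wed (+1) ✓  1883: Thu (+1)
  1884: Sat (+2)  1885: Sun (+1)  1886: Mon (+1)  1887: Tue (+1)
Wednesday years: 1815, 1820, 1826, 1837, 1843, 1848, 1854, 1865, 1871, 1876, 1882 — 11 in total.

11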